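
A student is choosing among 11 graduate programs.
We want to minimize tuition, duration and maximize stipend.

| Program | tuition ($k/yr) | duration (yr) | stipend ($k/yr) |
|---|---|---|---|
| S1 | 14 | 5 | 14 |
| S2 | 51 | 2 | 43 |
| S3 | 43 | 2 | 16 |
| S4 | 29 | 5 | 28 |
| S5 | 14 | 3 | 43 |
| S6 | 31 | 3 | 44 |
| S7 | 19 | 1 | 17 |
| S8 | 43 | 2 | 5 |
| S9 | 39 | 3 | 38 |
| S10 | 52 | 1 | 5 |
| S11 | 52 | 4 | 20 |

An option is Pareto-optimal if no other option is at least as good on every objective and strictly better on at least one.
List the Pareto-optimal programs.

S1: dominated by S5 (tuition 14≤14, duration 3≤5, stipend 43≥14).
S2: not dominated.
S3: dominated by S7 (tuition 19≤43, duration 1≤2, stipend 17≥16).
S4: dominated by S5 (tuition 14≤29, duration 3≤5, stipend 43≥28).
S5: not dominated.
S6: not dominated (best stipend).
S7: not dominated.
S8: dominated by S3 (tuition 43≤43, duration 2≤2, stipend 16≥5).
S9: dominated by S5 (tuition 14≤39, duration 3≤3, stipend 43≥38).
S10: dominated by S7 (tuition 19≤52, duration 1≤1, stipend 17≥5).
S11: dominated by S2 (tuition 51≤52, duration 2≤4, stipend 43≥20).

S2, S5, S6, S7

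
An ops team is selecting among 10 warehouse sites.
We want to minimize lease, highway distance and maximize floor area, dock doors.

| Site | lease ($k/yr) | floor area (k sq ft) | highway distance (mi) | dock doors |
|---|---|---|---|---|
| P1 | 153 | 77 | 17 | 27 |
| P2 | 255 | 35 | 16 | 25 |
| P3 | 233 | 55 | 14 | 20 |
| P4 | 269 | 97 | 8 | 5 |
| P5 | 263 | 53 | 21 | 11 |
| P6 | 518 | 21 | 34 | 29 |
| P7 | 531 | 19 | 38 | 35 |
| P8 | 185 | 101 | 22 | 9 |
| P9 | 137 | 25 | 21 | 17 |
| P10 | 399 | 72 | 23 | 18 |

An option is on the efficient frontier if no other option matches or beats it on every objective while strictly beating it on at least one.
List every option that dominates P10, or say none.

P1

P1: lease 153≤399, floor area 77≥72, highway distance 17≤23, dock doors 27≥18 — dominates P10.
Others (P2, P3, P4, P5, P6, P7, P8, P9) are each worse than P10 on at least one objective.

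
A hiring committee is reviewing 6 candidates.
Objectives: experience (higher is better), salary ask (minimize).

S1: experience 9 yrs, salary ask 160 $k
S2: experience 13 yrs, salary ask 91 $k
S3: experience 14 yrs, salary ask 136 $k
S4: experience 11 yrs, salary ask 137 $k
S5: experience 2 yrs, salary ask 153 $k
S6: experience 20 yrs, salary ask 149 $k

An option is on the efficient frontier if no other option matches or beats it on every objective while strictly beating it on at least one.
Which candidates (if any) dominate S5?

S2, S3, S4, S6

S2: experience 13≥2, salary ask 91≤153 — dominates S5.
S3: experience 14≥2, salary ask 136≤153 — dominates S5.
S4: experience 11≥2, salary ask 137≤153 — dominates S5.
S6: experience 20≥2, salary ask 149≤153 — dominates S5.
Others (S1) are each worse than S5 on at least one objective.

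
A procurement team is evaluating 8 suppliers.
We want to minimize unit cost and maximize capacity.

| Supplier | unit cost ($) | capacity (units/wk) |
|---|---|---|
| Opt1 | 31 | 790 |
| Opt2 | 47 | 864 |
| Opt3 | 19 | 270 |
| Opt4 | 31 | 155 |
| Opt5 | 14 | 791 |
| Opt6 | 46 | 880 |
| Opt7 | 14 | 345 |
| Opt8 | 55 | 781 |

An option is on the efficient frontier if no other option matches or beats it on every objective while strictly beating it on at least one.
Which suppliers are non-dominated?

Opt1: dominated by Opt5 (unit cost 14≤31, capacity 791≥790).
Opt2: dominated by Opt6 (unit cost 46≤47, capacity 880≥864).
Opt3: dominated by Opt5 (unit cost 14≤19, capacity 791≥270).
Opt4: dominated by Opt1 (unit cost 31≤31, capacity 790≥155).
Opt5: not dominated.
Opt6: not dominated (best capacity).
Opt7: dominated by Opt5 (unit cost 14≤14, capacity 791≥345).
Opt8: dominated by Opt1 (unit cost 31≤55, capacity 790≥781).

Opt5, Opt6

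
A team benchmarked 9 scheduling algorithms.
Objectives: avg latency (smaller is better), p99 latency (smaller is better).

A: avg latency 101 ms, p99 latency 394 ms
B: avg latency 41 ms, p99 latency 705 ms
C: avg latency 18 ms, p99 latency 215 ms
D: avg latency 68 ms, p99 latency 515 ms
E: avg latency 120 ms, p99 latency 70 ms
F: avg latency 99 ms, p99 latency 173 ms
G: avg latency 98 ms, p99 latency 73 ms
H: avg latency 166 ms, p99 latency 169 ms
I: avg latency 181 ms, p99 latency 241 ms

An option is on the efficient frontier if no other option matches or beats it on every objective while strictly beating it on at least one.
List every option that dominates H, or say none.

E: avg latency 120≤166, p99 latency 70≤169 — dominates H.
G: avg latency 98≤166, p99 latency 73≤169 — dominates H.
Others (A, B, C, D, F, I) are each worse than H on at least one objective.

E, G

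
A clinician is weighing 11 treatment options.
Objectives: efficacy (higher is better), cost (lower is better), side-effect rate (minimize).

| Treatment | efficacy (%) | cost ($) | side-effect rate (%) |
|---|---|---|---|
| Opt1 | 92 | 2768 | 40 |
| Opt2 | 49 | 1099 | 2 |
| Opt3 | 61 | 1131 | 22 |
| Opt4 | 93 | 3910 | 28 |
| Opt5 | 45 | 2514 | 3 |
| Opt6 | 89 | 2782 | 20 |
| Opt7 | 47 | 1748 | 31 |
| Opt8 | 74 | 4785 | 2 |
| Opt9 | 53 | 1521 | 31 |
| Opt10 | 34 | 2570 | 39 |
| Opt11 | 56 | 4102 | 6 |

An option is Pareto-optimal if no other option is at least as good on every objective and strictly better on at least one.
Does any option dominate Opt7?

Yes

Opt2 vs Opt7: efficacy 49≥47, cost 1099≤1748, side-effect rate 2≤31 — Opt2 is at least as good on every objective and strictly better on at least one, so Opt2 dominates Opt7.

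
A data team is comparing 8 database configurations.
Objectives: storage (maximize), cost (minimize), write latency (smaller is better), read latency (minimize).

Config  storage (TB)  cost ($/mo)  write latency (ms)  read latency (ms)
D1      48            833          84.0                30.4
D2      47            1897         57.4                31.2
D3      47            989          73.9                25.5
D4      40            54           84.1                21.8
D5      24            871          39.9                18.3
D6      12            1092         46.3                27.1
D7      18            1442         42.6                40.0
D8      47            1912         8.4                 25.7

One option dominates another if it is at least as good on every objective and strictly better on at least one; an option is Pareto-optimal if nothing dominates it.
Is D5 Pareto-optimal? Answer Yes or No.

D1: worse on write latency (84.0 vs 39.9).
D2: worse on cost (1897 vs 871).
D3: worse on cost (989 vs 871).
D4: worse on write latency (84.1 vs 39.9).
D6: worse on storage (12 vs 24).
D7: worse on storage (18 vs 24).
D8: worse on cost (1912 vs 871).
No option is at least as good as D5 on every objective and strictly better on one.

Yes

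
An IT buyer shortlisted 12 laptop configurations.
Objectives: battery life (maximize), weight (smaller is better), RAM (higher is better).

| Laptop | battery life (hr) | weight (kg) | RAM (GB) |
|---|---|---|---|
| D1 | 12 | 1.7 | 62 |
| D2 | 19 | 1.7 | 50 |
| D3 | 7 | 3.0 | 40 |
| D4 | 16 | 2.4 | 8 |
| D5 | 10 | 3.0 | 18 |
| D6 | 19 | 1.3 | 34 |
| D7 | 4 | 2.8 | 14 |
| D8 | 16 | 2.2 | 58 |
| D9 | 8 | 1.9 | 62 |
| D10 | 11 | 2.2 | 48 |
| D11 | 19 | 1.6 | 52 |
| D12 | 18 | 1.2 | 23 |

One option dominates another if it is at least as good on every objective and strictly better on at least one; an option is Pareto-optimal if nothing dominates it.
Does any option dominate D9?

Yes

D1 vs D9: battery life 12≥8, weight 1.7≤1.9, RAM 62≥62 — D1 is at least as good on every objective and strictly better on at least one, so D1 dominates D9.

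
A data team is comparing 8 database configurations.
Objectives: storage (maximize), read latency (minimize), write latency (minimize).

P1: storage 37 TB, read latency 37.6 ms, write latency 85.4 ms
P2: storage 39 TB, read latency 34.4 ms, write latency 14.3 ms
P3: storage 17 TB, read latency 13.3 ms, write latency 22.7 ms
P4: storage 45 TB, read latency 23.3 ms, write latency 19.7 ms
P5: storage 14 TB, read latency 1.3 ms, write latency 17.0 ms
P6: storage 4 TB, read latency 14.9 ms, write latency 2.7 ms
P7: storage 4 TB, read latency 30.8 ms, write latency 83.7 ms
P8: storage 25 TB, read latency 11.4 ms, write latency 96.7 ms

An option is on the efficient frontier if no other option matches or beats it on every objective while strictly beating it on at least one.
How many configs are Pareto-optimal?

P1: dominated by P2 (storage 39≥37, read latency 34.4≤37.6, write latency 14.3≤85.4).
P2: not dominated.
P3: not dominated.
P4: not dominated (best storage).
P5: not dominated (best read latency).
P6: not dominated (best write latency).
P7: dominated by P3 (storage 17≥4, read latency 13.3≤30.8, write latency 22.7≤83.7).
P8: not dominated.
Pareto-optimal: P2, P3, P4, P5, P6, P8 → 6.

6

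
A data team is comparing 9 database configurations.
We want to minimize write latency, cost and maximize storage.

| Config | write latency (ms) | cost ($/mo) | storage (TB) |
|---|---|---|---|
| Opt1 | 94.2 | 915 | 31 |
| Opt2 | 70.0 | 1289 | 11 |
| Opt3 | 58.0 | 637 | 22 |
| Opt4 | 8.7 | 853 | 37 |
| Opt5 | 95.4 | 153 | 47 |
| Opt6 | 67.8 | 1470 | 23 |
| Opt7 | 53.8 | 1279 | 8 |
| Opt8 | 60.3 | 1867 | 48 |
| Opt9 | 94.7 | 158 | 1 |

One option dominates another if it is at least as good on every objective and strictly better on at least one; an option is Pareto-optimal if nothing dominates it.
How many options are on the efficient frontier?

Opt1: dominated by Opt4 (write latency 8.7≤94.2, cost 853≤915, storage 37≥31).
Opt2: dominated by Opt3 (write latency 58.0≤70.0, cost 637≤1289, storage 22≥11).
Opt3: not dominated.
Opt4: not dominated (best write latency).
Opt5: not dominated (best cost).
Opt6: dominated by Opt4 (write latency 8.7≤67.8, cost 853≤1470, storage 37≥23).
Opt7: dominated by Opt4 (write latency 8.7≤53.8, cost 853≤1279, storage 37≥8).
Opt8: not dominated (best storage).
Opt9: not dominated.
Pareto-optimal: Opt3, Opt4, Opt5, Opt8, Opt9 → 5.

5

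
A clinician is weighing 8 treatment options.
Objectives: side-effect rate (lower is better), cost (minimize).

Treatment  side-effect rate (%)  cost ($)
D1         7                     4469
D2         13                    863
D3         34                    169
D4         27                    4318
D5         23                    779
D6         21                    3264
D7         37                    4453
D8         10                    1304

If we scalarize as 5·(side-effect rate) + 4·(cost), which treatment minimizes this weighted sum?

D1: 5·7 + 4·4469 = 17911
D2: 5·13 + 4·863 = 3517
D3: 5·34 + 4·169 = 846
D4: 5·27 + 4·4318 = 17407
D5: 5·23 + 4·779 = 3231
D6: 5·21 + 4·3264 = 13161
D7: 5·37 + 4·4453 = 17997
D8: 5·10 + 4·1304 = 5266
Lowest: D3 at 846.

D3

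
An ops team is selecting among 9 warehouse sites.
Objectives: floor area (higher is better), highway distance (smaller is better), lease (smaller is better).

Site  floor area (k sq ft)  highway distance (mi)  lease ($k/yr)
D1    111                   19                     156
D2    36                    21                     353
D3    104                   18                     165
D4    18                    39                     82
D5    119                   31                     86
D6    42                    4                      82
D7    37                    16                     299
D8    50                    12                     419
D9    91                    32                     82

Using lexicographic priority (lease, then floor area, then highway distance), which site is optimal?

First minimize lease: best is 82, kept {D4, D6, D9}.
Then maximize floor area: best is 91, kept {D9}.

D9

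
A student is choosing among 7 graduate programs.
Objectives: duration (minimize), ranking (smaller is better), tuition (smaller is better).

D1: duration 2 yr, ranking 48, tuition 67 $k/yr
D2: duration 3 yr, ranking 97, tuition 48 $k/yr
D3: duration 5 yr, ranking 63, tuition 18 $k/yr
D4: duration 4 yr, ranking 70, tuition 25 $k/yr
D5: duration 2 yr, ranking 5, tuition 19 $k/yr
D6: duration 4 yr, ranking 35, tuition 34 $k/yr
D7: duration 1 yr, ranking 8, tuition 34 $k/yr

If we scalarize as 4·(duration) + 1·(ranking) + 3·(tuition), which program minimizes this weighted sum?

D5

D1: 4·2 + 1·48 + 3·67 = 257
D2: 4·3 + 1·97 + 3·48 = 253
D3: 4·5 + 1·63 + 3·18 = 137
D4: 4·4 + 1·70 + 3·25 = 161
D5: 4·2 + 1·5 + 3·19 = 70
D6: 4·4 + 1·35 + 3·34 = 153
D7: 4·1 + 1·8 + 3·34 = 114
Lowest: D5 at 70.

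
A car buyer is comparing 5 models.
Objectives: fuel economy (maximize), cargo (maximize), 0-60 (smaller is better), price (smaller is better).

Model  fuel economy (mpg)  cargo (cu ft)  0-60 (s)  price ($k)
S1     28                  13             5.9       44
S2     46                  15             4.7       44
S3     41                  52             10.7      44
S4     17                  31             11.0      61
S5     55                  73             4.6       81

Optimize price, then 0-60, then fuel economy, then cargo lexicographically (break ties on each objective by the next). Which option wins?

S2

First minimize price: best is 44, kept {S1, S2, S3}.
Then minimize 0-60: best is 4.7, kept {S2}.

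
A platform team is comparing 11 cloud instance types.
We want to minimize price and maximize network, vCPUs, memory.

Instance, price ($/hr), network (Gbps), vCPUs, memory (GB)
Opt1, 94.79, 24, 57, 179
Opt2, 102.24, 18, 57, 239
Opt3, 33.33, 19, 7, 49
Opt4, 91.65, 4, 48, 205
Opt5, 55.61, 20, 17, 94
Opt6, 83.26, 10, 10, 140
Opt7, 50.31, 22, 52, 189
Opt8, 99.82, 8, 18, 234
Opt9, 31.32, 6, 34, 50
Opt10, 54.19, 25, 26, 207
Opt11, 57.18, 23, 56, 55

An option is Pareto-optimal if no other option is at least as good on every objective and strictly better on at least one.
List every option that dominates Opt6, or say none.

Opt7: price 50.31≤83.26, network 22≥10, vCPUs 52≥10, memory 189≥140 — dominates Opt6.
Opt10: price 54.19≤83.26, network 25≥10, vCPUs 26≥10, memory 207≥140 — dominates Opt6.
Others (Opt1, Opt2, Opt3, Opt4, Opt5, Opt8, Opt9, Opt11) are each worse than Opt6 on at least one objective.

Opt7, Opt10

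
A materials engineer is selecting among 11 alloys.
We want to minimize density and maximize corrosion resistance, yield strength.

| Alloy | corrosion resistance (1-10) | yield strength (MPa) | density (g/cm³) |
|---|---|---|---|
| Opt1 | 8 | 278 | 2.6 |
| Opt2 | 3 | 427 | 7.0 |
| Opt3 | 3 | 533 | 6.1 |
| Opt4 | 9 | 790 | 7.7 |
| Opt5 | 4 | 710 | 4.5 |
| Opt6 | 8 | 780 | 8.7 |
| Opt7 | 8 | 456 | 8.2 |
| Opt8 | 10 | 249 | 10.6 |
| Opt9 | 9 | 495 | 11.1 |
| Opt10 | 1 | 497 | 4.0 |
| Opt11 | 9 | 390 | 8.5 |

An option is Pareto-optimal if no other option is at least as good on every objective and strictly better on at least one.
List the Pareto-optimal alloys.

Opt1, Opt4, Opt5, Opt8, Opt10

Opt1: not dominated (best density).
Opt2: dominated by Opt3 (corrosion resistance 3≥3, yield strength 533≥427, density 6.1≤7.0).
Opt3: dominated by Opt5 (corrosion resistance 4≥3, yield strength 710≥533, density 4.5≤6.1).
Opt4: not dominated (best yield strength).
Opt5: not dominated.
Opt6: dominated by Opt4 (corrosion resistance 9≥8, yield strength 790≥780, density 7.7≤8.7).
Opt7: dominated by Opt4 (corrosion resistance 9≥8, yield strength 790≥456, density 7.7≤8.2).
Opt8: not dominated (best corrosion resistance).
Opt9: dominated by Opt4 (corrosion resistance 9≥9, yield strength 790≥495, density 7.7≤11.1).
Opt10: not dominated.
Opt11: dominated by Opt4 (corrosion resistance 9≥9, yield strength 790≥390, density 7.7≤8.5).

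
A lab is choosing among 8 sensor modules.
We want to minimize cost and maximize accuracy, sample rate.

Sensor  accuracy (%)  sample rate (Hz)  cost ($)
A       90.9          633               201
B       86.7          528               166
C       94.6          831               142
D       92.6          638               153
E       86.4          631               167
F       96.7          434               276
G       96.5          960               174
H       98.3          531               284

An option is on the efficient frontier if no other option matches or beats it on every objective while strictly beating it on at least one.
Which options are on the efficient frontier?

C, F, G, H

A: dominated by C (accuracy 94.6≥90.9, sample rate 831≥633, cost 142≤201).
B: dominated by C (accuracy 94.6≥86.7, sample rate 831≥528, cost 142≤166).
C: not dominated (best cost).
D: dominated by C (accuracy 94.6≥92.6, sample rate 831≥638, cost 142≤153).
E: dominated by C (accuracy 94.6≥86.4, sample rate 831≥631, cost 142≤167).
F: not dominated.
G: not dominated (best sample rate).
H: not dominated (best accuracy).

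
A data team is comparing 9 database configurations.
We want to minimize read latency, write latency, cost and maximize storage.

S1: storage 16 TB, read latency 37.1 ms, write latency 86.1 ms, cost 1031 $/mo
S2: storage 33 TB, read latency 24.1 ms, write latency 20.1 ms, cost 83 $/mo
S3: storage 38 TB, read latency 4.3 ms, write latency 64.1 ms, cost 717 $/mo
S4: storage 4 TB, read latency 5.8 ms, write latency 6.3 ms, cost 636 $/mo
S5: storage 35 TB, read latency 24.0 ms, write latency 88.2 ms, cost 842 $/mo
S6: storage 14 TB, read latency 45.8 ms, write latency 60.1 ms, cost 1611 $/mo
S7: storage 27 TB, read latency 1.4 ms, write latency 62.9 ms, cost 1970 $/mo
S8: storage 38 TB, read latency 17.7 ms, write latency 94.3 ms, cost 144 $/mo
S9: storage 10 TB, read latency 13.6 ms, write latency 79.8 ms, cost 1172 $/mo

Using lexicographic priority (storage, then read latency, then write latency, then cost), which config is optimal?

First maximize storage: best is 38, kept {S3, S8}.
Then minimize read latency: best is 4.3, kept {S3}.

S3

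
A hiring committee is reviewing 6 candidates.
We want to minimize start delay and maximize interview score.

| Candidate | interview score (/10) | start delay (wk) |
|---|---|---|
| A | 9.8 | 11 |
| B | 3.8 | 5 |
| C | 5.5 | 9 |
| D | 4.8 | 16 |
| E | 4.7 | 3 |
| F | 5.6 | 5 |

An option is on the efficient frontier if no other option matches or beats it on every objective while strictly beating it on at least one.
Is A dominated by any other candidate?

B: worse on interview score (3.8 vs 9.8).
C: worse on interview score (5.5 vs 9.8).
D: worse on interview score (4.8 vs 9.8).
E: worse on interview score (4.7 vs 9.8).
F: worse on interview score (5.6 vs 9.8).
No option is at least as good as A on every objective and strictly better on one.

No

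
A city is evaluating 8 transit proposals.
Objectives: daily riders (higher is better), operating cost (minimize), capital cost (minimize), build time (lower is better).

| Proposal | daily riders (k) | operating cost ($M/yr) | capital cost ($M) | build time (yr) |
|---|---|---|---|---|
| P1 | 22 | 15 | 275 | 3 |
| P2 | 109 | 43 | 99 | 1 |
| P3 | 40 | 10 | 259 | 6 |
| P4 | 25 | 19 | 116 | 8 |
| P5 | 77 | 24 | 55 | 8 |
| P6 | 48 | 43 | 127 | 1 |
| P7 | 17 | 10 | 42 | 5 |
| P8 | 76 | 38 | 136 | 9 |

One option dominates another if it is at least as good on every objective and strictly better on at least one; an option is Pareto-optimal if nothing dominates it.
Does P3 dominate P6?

No

P3 vs P6: P3 is worse on daily riders (40 vs 48), so it does not dominate P6.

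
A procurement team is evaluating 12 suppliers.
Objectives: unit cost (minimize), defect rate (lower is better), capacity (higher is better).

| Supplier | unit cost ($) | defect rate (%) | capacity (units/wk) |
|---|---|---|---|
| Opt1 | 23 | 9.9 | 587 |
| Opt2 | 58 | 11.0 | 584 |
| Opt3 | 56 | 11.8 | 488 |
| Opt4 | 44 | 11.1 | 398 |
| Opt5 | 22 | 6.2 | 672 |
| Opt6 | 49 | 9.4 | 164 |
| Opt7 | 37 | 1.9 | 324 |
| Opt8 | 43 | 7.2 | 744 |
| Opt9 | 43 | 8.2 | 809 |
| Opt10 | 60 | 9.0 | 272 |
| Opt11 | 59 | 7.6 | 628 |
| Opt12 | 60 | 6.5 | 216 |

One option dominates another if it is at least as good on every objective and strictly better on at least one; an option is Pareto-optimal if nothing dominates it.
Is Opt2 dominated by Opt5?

Opt5 vs Opt2: unit cost 22≤58, defect rate 6.2≤11.0, capacity 672≥584 — Opt5 is at least as good on every objective with at least one strict improvement.

Yes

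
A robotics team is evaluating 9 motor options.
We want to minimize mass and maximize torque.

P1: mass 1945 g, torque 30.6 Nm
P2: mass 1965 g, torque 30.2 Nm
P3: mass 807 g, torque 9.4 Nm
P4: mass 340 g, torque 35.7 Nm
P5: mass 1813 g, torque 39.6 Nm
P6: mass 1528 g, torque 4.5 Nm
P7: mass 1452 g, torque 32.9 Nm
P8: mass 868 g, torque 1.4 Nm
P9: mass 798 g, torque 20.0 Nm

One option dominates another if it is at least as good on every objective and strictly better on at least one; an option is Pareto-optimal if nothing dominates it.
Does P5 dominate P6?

No

P5 vs P6: P5 is worse on mass (1813 vs 1528), so it does not dominate P6.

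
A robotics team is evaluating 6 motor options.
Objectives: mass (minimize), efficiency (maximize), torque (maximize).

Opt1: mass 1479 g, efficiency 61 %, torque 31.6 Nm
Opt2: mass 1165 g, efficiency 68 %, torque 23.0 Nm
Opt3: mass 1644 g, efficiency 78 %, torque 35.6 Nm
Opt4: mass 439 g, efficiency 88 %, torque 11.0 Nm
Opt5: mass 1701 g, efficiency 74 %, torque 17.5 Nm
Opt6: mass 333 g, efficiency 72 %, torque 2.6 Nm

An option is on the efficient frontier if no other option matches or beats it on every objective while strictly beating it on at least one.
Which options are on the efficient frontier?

Opt1, Opt2, Opt3, Opt4, Opt6

Opt1: not dominated.
Opt2: not dominated.
Opt3: not dominated (best torque).
Opt4: not dominated (best efficiency).
Opt5: dominated by Opt3 (mass 1644≤1701, efficiency 78≥74, torque 35.6≥17.5).
Opt6: not dominated (best mass).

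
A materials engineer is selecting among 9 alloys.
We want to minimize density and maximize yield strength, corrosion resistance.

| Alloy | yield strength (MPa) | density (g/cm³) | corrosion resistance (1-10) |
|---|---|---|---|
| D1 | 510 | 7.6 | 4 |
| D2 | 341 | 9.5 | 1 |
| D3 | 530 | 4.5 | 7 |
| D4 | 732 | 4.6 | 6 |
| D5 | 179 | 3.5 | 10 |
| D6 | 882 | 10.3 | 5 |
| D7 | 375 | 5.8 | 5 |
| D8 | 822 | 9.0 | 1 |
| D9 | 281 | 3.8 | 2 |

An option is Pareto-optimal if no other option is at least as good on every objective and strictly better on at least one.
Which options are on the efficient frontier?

D1: dominated by D3 (yield strength 530≥510, density 4.5≤7.6, corrosion resistance 7≥4).
D2: dominated by D1 (yield strength 510≥341, density 7.6≤9.5, corrosion resistance 4≥1).
D3: not dominated.
D4: not dominated.
D5: not dominated (best density).
D6: not dominated (best yield strength).
D7: dominated by D3 (yield strength 530≥375, density 4.5≤5.8, corrosion resistance 7≥5).
D8: not dominated.
D9: not dominated.

D3, D4, D5, D6, D8, D9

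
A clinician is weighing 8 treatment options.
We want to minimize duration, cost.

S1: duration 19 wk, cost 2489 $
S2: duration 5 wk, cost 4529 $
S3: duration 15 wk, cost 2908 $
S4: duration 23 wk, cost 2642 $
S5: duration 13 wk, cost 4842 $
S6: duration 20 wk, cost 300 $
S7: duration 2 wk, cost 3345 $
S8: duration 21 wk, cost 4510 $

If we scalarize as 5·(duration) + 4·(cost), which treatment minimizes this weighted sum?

S6

S1: 5·19 + 4·2489 = 10051
S2: 5·5 + 4·4529 = 18141
S3: 5·15 + 4·2908 = 11707
S4: 5·23 + 4·2642 = 10683
S5: 5·13 + 4·4842 = 19433
S6: 5·20 + 4·300 = 1300
S7: 5·2 + 4·3345 = 13390
S8: 5·21 + 4·4510 = 18145
Lowest: S6 at 1300.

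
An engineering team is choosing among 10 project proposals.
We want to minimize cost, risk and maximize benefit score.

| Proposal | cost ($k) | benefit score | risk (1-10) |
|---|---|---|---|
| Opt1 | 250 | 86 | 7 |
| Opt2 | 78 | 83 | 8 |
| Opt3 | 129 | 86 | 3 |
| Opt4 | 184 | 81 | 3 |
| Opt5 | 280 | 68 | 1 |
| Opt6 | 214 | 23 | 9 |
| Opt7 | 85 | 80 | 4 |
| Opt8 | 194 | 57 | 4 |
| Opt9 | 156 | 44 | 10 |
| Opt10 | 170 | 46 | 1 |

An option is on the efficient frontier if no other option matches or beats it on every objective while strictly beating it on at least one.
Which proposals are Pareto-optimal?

Opt2, Opt3, Opt5, Opt7, Opt10

Opt1: dominated by Opt3 (cost 129≤250, benefit score 86≥86, risk 3≤7).
Opt2: not dominated (best cost).
Opt3: not dominated.
Opt4: dominated by Opt3 (cost 129≤184, benefit score 86≥81, risk 3≤3).
Opt5: not dominated.
Opt6: dominated by Opt2 (cost 78≤214, benefit score 83≥23, risk 8≤9).
Opt7: not dominated.
Opt8: dominated by Opt3 (cost 129≤194, benefit score 86≥57, risk 3≤4).
Opt9: dominated by Opt2 (cost 78≤156, benefit score 83≥44, risk 8≤10).
Opt10: not dominated.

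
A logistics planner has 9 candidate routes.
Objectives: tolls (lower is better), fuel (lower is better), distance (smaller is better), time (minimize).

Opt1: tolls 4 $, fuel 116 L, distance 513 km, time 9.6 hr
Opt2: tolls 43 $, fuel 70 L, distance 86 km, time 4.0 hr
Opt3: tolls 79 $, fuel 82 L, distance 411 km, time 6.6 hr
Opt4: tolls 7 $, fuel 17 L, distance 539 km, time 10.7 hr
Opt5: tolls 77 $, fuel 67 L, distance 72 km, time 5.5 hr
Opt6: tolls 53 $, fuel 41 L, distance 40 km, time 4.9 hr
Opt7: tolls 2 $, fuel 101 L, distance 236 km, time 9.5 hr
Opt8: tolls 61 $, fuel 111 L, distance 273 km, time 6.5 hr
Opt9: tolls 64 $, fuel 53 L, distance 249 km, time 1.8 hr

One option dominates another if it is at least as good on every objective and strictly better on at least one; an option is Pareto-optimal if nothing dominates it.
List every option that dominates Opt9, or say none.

none

Opt1: worse on fuel (116 vs 53).
Opt2: worse on fuel (70 vs 53).
Opt3: worse on tolls (79 vs 64).
Opt4: worse on distance (539 vs 249).
Opt5: worse on tolls (77 vs 64).
Opt6: worse on time (4.9 vs 1.8).
Opt7: worse on fuel (101 vs 53).
Opt8: worse on fuel (111 vs 53).
No option dominates Opt9.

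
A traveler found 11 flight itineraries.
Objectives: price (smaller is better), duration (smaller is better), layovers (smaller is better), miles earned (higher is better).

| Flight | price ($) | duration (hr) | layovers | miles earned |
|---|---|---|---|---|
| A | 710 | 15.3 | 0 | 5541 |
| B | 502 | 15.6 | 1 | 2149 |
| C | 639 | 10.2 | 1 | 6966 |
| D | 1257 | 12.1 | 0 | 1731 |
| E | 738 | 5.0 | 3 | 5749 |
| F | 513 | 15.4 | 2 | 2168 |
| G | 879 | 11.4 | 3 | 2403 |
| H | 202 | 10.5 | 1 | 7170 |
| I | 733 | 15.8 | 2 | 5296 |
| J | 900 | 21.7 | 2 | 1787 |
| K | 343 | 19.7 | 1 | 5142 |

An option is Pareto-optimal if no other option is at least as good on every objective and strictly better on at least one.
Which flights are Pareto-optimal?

A, C, D, E, H

A: not dominated.
B: dominated by H (price 202≤502, duration 10.5≤15.6, layovers 1≤1, miles earned 7170≥2149).
C: not dominated.
D: not dominated.
E: not dominated (best duration).
F: dominated by H (price 202≤513, duration 10.5≤15.4, layovers 1≤2, miles earned 7170≥2168).
G: dominated by C (price 639≤879, duration 10.2≤11.4, layovers 1≤3, miles earned 6966≥2403).
H: not dominated (best price).
I: dominated by A (price 710≤733, duration 15.3≤15.8, layovers 0≤2, miles earned 5541≥5296).
J: dominated by A (price 710≤900, duration 15.3≤21.7, layovers 0≤2, miles earned 5541≥1787).
K: dominated by H (price 202≤343, duration 10.5≤19.7, layovers 1≤1, miles earned 7170≥5142).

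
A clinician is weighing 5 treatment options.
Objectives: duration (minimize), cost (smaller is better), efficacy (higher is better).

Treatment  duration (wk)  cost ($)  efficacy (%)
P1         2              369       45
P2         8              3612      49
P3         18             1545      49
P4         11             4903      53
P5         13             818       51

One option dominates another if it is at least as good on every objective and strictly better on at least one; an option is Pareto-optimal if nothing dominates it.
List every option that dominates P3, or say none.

P5: duration 13≤18, cost 818≤1545, efficacy 51≥49 — dominates P3.
Others (P1, P2, P4) are each worse than P3 on at least one objective.

P5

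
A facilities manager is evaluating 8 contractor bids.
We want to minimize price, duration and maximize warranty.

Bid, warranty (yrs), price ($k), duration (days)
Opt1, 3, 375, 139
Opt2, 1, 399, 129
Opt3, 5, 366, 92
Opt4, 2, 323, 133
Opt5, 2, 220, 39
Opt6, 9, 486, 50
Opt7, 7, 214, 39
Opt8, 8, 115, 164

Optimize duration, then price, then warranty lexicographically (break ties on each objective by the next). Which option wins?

Opt7

First minimize duration: best is 39, kept {Opt5, Opt7}.
Then minimize price: best is 214, kept {Opt7}.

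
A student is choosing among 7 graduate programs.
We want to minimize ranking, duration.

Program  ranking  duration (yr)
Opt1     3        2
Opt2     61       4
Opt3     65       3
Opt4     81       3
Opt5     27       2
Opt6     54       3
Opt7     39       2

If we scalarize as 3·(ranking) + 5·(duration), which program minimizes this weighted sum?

Opt1

Opt1: 3·3 + 5·2 = 19
Opt2: 3·61 + 5·4 = 203
Opt3: 3·65 + 5·3 = 210
Opt4: 3·81 + 5·3 = 258
Opt5: 3·27 + 5·2 = 91
Opt6: 3·54 + 5·3 = 177
Opt7: 3·39 + 5·2 = 127
Lowest: Opt1 at 19.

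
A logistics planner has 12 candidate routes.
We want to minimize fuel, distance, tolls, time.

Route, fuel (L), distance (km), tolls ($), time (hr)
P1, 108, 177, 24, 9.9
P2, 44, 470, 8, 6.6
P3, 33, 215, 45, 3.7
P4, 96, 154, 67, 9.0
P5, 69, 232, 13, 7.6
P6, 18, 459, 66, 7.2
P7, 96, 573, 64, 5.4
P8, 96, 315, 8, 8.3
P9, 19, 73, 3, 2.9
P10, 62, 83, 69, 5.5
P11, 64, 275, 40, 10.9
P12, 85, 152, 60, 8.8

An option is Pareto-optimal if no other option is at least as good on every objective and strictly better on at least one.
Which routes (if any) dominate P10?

P9: fuel 19≤62, distance 73≤83, tolls 3≤69, time 2.9≤5.5 — dominates P10.
Others (P1, P2, P3, P4, P5, P6, P7, P8, P11, P12) are each worse than P10 on at least one objective.

P9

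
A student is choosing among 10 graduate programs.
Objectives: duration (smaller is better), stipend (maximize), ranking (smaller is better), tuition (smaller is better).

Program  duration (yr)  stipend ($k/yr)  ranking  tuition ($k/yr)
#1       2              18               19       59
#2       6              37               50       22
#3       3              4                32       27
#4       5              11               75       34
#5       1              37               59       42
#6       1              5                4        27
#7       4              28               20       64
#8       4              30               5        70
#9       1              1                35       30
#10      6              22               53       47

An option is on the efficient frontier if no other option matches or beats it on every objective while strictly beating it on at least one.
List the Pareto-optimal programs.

#1, #2, #4, #5, #6, #7, #8

#1: not dominated.
#2: not dominated (best tuition).
#3: dominated by #6 (duration 1≤3, stipend 5≥4, ranking 4≤32, tuition 27≤27).
#4: not dominated.
#5: not dominated.
#6: not dominated (best ranking).
#7: not dominated.
#8: not dominated.
#9: dominated by #6 (duration 1≤1, stipend 5≥1, ranking 4≤35, tuition 27≤30).
#10: dominated by #2 (duration 6≤6, stipend 37≥22, ranking 50≤53, tuition 22≤47).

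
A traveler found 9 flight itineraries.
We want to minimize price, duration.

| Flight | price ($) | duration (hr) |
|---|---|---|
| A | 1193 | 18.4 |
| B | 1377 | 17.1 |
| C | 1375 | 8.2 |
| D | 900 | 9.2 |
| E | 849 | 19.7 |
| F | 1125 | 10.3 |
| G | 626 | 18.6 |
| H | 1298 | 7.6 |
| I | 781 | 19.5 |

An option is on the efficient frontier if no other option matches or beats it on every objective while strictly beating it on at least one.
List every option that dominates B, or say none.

C, D, F, H

C: price 1375≤1377, duration 8.2≤17.1 — dominates B.
D: price 900≤1377, duration 9.2≤17.1 — dominates B.
F: price 1125≤1377, duration 10.3≤17.1 — dominates B.
H: price 1298≤1377, duration 7.6≤17.1 — dominates B.
Others (A, E, G, I) are each worse than B on at least one objective.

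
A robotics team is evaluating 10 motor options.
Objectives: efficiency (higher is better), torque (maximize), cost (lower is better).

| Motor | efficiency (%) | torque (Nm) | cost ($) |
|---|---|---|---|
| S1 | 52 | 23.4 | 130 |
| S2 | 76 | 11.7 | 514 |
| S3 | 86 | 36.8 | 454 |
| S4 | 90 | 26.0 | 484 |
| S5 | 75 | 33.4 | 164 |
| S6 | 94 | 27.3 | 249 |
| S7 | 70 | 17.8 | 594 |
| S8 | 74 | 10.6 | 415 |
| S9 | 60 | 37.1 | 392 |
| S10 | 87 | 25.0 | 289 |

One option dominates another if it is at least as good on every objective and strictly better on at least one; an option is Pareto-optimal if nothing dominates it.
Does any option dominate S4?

Yes

S6 vs S4: efficiency 94≥90, torque 27.3≥26.0, cost 249≤484 — S6 is at least as good on every objective and strictly better on at least one, so S6 dominates S4.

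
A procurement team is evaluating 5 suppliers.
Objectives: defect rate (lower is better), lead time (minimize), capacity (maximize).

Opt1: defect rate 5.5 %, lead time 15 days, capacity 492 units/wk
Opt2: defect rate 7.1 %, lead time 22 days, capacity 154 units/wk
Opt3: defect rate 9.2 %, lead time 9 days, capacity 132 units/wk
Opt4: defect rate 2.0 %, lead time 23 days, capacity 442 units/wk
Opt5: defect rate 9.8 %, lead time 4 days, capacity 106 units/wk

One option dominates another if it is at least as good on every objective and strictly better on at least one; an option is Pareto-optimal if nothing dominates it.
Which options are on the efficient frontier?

Opt1: not dominated (best capacity).
Opt2: dominated by Opt1 (defect rate 5.5≤7.1, lead time 15≤22, capacity 492≥154).
Opt3: not dominated.
Opt4: not dominated (best defect rate).
Opt5: not dominated (best lead time).

Opt1, Opt3, Opt4, Opt5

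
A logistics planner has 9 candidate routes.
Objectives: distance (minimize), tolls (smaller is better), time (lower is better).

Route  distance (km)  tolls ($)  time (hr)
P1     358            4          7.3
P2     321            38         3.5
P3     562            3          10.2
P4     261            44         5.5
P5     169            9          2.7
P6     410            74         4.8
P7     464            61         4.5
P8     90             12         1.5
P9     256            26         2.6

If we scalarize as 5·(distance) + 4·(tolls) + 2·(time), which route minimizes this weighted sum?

P1: 5·358 + 4·4 + 2·7.3 = 1820.6
P2: 5·321 + 4·38 + 2·3.5 = 1764.0
P3: 5·562 + 4·3 + 2·10.2 = 2842.4
P4: 5·261 + 4·44 + 2·5.5 = 1492.0
P5: 5·169 + 4·9 + 2·2.7 = 886.4
P6: 5·410 + 4·74 + 2·4.8 = 2355.6
P7: 5·464 + 4·61 + 2·4.5 = 2573.0
P8: 5·90 + 4·12 + 2·1.5 = 501.0
P9: 5·256 + 4·26 + 2·2.6 = 1389.2
Lowest: P8 at 501.0.

P8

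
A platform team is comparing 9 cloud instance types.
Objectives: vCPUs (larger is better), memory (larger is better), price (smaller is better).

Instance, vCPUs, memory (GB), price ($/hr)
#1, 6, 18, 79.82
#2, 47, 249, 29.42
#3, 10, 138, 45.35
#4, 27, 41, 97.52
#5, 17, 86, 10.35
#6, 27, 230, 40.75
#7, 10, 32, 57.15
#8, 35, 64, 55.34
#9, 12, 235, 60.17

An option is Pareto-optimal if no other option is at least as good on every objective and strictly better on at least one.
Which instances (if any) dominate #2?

none

#1: worse on vCPUs (6 vs 47).
#3: worse on vCPUs (10 vs 47).
#4: worse on vCPUs (27 vs 47).
#5: worse on vCPUs (17 vs 47).
#6: worse on vCPUs (27 vs 47).
#7: worse on vCPUs (10 vs 47).
#8: worse on vCPUs (35 vs 47).
#9: worse on vCPUs (12 vs 47).
No option dominates #2.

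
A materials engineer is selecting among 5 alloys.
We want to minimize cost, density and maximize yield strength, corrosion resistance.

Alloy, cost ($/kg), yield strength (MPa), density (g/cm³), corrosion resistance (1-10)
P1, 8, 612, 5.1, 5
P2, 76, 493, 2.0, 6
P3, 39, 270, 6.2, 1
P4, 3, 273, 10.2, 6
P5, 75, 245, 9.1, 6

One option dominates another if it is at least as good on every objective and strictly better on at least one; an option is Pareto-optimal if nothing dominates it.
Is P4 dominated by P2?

P2 vs P4: P2 is worse on cost (76 vs 3), so it does not dominate P4.

No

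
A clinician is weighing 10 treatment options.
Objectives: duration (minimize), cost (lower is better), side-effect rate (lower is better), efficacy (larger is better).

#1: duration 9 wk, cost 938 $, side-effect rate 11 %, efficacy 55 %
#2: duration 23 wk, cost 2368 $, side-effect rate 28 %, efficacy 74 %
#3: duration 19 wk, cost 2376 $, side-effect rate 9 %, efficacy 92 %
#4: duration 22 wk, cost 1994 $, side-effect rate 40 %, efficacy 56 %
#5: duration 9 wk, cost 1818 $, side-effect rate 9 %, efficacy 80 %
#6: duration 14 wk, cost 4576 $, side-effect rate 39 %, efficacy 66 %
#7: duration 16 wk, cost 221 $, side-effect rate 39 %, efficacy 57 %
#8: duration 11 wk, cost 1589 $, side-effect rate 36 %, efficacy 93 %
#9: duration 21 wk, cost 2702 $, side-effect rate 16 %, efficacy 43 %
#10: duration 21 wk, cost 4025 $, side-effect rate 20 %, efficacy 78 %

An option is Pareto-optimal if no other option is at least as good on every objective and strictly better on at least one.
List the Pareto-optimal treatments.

#1: not dominated.
#2: dominated by #5 (duration 9≤23, cost 1818≤2368, side-effect rate 9≤28, efficacy 80≥74).
#3: not dominated.
#4: dominated by #5 (duration 9≤22, cost 1818≤1994, side-effect rate 9≤40, efficacy 80≥56).
#5: not dominated.
#6: dominated by #5 (duration 9≤14, cost 1818≤4576, side-effect rate 9≤39, efficacy 80≥66).
#7: not dominated (best cost).
#8: not dominated (best efficacy).
#9: dominated by #1 (duration 9≤21, cost 938≤2702, side-effect rate 11≤16, efficacy 55≥43).
#10: dominated by #3 (duration 19≤21, cost 2376≤4025, side-effect rate 9≤20, efficacy 92≥78).

#1, #3, #5, #7, #8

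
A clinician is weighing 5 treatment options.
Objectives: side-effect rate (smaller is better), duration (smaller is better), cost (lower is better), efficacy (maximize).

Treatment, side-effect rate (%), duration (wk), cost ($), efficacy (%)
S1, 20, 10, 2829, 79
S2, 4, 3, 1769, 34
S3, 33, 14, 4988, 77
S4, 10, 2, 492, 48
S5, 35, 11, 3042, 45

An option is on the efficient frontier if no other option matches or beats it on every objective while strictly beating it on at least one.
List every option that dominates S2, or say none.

S1: worse on side-effect rate (20 vs 4).
S3: worse on side-effect rate (33 vs 4).
S4: worse on side-effect rate (10 vs 4).
S5: worse on side-effect rate (35 vs 4).
No option dominates S2.

none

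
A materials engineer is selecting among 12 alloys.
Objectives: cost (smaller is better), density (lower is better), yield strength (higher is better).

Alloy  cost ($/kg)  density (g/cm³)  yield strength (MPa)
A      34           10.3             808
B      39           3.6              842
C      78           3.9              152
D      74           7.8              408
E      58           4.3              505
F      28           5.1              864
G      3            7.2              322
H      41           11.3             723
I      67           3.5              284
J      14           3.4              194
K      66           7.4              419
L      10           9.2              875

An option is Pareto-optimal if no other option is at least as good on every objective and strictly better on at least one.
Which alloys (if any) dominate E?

B: cost 39≤58, density 3.6≤4.3, yield strength 842≥505 — dominates E.
Others (A, C, D, F, G, H, I, J, K, L) are each worse than E on at least one objective.

B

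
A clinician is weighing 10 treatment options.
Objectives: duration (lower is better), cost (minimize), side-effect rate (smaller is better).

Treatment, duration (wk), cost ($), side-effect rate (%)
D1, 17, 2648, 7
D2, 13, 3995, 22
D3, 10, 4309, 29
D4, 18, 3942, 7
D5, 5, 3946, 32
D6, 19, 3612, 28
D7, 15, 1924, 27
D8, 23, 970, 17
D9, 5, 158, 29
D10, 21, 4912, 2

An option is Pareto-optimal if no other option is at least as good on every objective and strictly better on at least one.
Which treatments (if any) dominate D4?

D1

D1: duration 17≤18, cost 2648≤3942, side-effect rate 7≤7 — dominates D4.
Others (D2, D3, D5, D6, D7, D8, D9, D10) are each worse than D4 on at least one objective.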